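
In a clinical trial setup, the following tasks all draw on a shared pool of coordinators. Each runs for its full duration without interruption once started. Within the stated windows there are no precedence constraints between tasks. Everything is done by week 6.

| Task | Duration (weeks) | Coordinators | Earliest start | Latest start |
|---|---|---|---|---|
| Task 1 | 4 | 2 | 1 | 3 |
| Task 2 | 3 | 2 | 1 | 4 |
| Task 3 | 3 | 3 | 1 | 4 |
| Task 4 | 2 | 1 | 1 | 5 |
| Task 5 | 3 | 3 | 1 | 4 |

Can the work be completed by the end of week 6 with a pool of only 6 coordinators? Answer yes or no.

no

The minimum achievable peak is 7; 6 < 7, so no feasible schedule stays within the cap.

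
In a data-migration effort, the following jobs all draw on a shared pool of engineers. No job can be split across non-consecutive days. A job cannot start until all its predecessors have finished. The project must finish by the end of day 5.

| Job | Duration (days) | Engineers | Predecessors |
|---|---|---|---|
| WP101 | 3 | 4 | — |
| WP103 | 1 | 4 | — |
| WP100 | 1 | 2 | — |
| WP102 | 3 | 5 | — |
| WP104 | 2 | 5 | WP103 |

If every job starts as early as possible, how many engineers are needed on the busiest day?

Early-start schedule: WP101@1, WP103@1, WP100@1, WP102@1, WP104@2.
Load per day: day 1: 15, day 2: 14, day 3: 14, day 4: 0, day 5: 0.
Peak is 15.

15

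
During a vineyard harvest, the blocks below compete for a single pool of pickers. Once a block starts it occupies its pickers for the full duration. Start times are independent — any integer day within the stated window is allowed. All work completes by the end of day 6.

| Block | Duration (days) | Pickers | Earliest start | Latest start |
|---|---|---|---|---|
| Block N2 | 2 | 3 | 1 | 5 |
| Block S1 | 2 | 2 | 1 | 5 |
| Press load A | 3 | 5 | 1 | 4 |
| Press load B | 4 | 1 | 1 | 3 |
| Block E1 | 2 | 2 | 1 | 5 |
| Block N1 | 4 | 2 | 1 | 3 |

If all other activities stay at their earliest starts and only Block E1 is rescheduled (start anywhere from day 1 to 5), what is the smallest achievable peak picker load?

Block E1@1: d1:15  d2:15  d3:8  d4:3  d5:0  d6:0 → peak 15
Block E1@2: d1:13  d2:15  d3:10  d4:3  d5:0  d6:0 → peak 15
Block E1@3: d1:13  d2:13  d3:10  d4:5  d5:0  d6:0 → peak 13
Block E1@4: d1:13  d2:13  d3:8  d4:5  d5:2  d6:0 → peak 13
Block E1@5: d1:13  d2:13  d3:8  d4:3  d5:2  d6:2 → peak 13
Best is Block E1@3, peak 13.

13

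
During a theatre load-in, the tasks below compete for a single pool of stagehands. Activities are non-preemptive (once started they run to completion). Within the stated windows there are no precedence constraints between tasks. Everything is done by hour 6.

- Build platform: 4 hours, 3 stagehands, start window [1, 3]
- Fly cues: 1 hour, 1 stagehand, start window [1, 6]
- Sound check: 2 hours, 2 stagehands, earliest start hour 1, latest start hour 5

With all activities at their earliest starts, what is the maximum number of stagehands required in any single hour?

Early-start schedule: Build platform@1, Fly cues@1, Sound check@1.
Load per hour: hour 1: 6, hour 2: 5, hour 3: 3, hour 4: 3, hour 5: 0, hour 6: 0.
Peak is 6.

6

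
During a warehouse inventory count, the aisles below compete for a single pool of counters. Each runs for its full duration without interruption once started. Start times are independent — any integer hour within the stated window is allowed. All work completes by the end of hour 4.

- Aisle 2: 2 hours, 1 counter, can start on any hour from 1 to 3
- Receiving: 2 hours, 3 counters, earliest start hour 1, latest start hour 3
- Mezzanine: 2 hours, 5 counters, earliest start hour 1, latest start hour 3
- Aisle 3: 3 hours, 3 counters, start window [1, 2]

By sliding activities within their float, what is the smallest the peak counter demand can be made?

Early-start (Aisle 2@1, Receiving@1, Mezzanine@1, Aisle 3@1) gives peak 12: h1:12  h2:12  h3:3  h4:0.
Shift Mezzanine→3.
Schedule Aisle 2@1, Receiving@1, Mezzanine@3, Aisle 3@1: h1:7  h2:7  h3:8  h4:5 — peak 8.

8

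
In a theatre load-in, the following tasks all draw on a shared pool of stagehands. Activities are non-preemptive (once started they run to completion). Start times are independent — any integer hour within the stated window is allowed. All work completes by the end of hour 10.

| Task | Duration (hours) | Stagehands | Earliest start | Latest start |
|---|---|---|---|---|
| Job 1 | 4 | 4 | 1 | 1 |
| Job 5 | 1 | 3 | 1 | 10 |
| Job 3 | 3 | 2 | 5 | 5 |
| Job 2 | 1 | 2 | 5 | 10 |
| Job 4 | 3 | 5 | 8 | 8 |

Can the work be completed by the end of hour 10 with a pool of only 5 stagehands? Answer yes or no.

Schedule Job 1@1, Job 5@5, Job 3@5, Job 2@6, Job 4@8: h1:4  h2:4  h3:4  h4:4  h5:5  h6:4  h7:2  h8:5  h9:5  h10:5 — peak 5 ≤ 5.

yes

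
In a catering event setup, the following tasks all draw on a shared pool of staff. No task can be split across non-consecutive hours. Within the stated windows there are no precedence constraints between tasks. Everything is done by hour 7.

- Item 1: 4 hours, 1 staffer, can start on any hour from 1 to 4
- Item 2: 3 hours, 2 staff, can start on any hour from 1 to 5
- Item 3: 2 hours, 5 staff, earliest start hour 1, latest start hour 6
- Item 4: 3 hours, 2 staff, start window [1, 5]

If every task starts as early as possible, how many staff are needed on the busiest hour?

10

Early-start schedule: Item 1@1, Item 2@1, Item 3@1, Item 4@1.
Load per hour: hour 1: 10, hour 2: 10, hour 3: 5, hour 4: 1, hour 5: 0, hour 6: 0, hour 7: 0.
Peak is 10.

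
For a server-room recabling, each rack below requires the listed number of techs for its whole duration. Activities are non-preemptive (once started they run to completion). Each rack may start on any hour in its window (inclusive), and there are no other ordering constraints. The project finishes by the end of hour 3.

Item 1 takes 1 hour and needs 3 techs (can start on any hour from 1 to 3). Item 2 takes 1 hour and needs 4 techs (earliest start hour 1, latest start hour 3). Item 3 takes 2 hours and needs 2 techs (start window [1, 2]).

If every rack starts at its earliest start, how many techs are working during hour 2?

At early start, hour 2 has: Item 3.
Demand: 2 = 2.

2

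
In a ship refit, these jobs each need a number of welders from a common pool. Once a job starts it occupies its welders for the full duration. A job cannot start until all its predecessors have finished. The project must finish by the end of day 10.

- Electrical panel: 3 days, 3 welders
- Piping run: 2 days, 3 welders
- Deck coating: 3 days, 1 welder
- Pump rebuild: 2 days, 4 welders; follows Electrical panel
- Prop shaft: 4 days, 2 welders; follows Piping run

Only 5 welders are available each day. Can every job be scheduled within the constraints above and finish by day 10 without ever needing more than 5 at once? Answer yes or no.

yes

Schedule Electrical panel@3, Piping run@1, Deck coating@1, Pump rebuild@8, Prop shaft@4: d1:4  d2:4  d3:4  d4:5  d5:5  d6:2  d7:2  d8:4  d9:4  d10:0 — peak 5 ≤ 5.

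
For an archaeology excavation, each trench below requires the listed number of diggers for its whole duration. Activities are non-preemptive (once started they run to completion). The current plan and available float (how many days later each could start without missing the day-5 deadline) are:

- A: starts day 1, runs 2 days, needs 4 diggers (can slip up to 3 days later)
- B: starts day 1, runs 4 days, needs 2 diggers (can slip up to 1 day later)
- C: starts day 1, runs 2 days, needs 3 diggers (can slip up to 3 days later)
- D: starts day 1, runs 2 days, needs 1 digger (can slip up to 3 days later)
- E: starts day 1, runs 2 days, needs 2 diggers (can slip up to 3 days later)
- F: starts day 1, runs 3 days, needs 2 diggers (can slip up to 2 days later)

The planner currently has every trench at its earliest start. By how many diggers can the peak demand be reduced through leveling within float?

6

Early-start peak: d1:14  d2:14  d3:4  d4:2  d5:0 ⇒ 14.
Leveled (A@1, B@1, C@3, D@3, E@1, F@3): d1:8  d2:8  d3:8  d4:8  d5:2 ⇒ 8.
Reduction 14 − 8 = 6.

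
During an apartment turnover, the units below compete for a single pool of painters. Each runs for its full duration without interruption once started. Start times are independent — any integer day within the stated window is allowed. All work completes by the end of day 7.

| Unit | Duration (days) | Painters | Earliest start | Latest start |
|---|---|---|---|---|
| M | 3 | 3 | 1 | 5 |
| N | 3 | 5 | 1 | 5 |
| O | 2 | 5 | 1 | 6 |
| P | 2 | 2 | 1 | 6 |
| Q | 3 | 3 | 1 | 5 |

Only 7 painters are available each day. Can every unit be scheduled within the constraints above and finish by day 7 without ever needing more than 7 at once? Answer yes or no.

The minimum achievable peak is 8; 7 < 8, so no feasible schedule stays within the cap.

no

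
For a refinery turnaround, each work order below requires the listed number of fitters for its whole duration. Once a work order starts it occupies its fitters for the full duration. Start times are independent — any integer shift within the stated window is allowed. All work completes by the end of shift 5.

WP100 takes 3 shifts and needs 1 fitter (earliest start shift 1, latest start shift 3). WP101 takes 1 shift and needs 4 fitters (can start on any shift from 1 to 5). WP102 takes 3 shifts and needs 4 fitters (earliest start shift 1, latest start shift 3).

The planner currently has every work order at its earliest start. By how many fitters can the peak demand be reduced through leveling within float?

4

Early-start peak: s1:9  s2:5  s3:5  s4:0  s5:0 ⇒ 9.
Leveled (WP100@1, WP101@1, WP102@2): s1:5  s2:5  s3:5  s4:4  s5:0 ⇒ 5.
Reduction 9 − 5 = 4.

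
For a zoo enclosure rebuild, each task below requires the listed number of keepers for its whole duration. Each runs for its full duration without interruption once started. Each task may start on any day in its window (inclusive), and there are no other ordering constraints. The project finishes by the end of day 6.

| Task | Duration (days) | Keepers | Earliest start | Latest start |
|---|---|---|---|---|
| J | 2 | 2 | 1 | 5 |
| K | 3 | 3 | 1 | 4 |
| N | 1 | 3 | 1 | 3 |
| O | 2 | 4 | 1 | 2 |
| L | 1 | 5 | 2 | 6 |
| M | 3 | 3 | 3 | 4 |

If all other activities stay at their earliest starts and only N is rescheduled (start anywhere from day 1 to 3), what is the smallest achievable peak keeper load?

N@1: d1:12  d2:14  d3:6  d4:3  d5:3  d6:0 → peak 14
N@2: d1:9  d2:17  d3:6  d4:3  d5:3  d6:0 → peak 17
N@3: d1:9  d2:14  d3:9  d4:3  d5:3  d6:0 → peak 14
Best is N@1, peak 14.

14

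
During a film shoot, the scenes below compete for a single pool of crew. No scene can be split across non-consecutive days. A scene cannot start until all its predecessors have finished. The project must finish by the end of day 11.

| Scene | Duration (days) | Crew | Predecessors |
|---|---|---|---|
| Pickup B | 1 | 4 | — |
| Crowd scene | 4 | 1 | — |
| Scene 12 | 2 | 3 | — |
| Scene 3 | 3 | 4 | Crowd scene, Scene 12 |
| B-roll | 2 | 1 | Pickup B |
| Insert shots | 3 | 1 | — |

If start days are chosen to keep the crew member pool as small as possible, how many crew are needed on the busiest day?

4

Early-start (Pickup B@1, Crowd scene@1, Scene 12@1, Scene 3@5, B-roll@2, Insert shots@1) gives peak 9: d1:9  d2:6  d3:3  d4:1  d5:4  d6:4  d7:4  d8:0  d9:0  d10:0  d11:0.
Shift Crowd scene→2, Scene 12→2, Scene 3→6, B-roll→4, Insert shots→9.
Schedule Pickup B@1, Crowd scene@2, Scene 12@2, Scene 3@6, B-roll@4, Insert shots@9: d1:4  d2:4  d3:4  d4:2  d5:2  d6:4  d7:4  d8:4  d9:1  d10:1  d11:1 — peak 4.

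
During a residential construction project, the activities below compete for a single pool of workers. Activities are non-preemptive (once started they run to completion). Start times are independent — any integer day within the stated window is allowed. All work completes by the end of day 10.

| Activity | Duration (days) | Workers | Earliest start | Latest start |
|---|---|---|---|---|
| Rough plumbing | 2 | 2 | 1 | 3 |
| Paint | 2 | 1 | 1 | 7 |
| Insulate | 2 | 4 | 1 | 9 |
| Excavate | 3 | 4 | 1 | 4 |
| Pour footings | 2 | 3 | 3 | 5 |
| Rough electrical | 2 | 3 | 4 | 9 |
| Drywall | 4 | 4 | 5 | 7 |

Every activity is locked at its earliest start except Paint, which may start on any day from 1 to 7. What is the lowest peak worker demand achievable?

Paint@1: d1:11  d2:11  d3:7  d4:6  d5:7  d6:4  d7:4  d8:4  d9:0  d10:0 → peak 11
Paint@2: d1:10  d2:11  d3:8  d4:6  d5:7  d6:4  d7:4  d8:4  d9:0  d10:0 → peak 11
Paint@3: d1:10  d2:10  d3:8  d4:7  d5:7  d6:4  d7:4  d8:4  d9:0  d10:0 → peak 10
Paint@4: d1:10  d2:10  d3:7  d4:7  d5:8  d6:4  d7:4  d8:4  d9:0  d10:0 → peak 10
Paint@5: d1:10  d2:10  d3:7  d4:6  d5:8  d6:5  d7:4  d8:4  d9:0  d10:0 → peak 10
Paint@6: d1:10  d2:10  d3:7  d4:6  d5:7  d6:5  d7:5  d8:4  d9:0  d10:0 → peak 10
Paint@7: d1:10  d2:10  d3:7  d4:6  d5:7  d6:4  d7:5  d8:5  d9:0  d10:0 → peak 10
Best is Paint@3, peak 10.

10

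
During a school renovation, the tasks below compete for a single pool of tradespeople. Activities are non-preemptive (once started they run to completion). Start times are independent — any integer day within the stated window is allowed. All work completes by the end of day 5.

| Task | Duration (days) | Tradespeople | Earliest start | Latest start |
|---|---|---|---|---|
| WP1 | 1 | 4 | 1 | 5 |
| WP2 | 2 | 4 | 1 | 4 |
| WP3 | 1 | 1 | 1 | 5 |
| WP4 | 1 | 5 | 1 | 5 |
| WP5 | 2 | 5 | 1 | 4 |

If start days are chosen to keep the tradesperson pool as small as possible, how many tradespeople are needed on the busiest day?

8

Early-start (WP1@1, WP2@1, WP3@1, WP4@1, WP5@1) gives peak 19: d1:19  d2:9  d3:0  d4:0  d5:0.
Shift WP3→2, WP4→3, WP5→4.
Schedule WP1@1, WP2@1, WP3@2, WP4@3, WP5@4: d1:8  d2:5  d3:5  d4:5  d5:5 — peak 8.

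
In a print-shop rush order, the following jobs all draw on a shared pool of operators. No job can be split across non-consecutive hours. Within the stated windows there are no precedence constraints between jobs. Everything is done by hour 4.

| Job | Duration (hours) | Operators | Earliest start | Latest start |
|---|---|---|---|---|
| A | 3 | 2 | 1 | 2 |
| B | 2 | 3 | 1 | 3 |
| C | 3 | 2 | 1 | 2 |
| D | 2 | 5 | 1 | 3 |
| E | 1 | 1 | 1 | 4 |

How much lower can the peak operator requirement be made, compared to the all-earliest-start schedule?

4

Early-start peak: h1:13  h2:12  h3:4  h4:0 ⇒ 13.
Leveled (A@1, B@1, C@1, D@3, E@1): h1:8  h2:7  h3:9  h4:5 ⇒ 9.
Reduction 13 − 9 = 4.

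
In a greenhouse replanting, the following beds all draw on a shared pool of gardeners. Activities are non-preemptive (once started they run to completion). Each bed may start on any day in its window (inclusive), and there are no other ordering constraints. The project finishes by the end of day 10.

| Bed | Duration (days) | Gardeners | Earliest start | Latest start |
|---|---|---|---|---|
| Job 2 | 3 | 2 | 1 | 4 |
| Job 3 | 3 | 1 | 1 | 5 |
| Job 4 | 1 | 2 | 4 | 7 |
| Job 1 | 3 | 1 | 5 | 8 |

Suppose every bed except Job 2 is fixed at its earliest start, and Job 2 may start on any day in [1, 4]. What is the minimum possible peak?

Job 2@1: d1:3  d2:3  d3:3  d4:2  d5:1  d6:1  d7:1  d8:0  d9:0  d10:0 → peak 3
Job 2@2: d1:1  d2:3  d3:3  d4:4  d5:1  d6:1  d7:1  d8:0  d9:0  d10:0 → peak 4
Job 2@3: d1:1  d2:1  d3:3  d4:4  d5:3  d6:1  d7:1  d8:0  d9:0  d10:0 → peak 4
Job 2@4: d1:1  d2:1  d3:1  d4:4  d5:3  d6:3  d7:1  d8:0  d9:0  d10:0 → peak 4
Best is Job 2@1, peak 3.

3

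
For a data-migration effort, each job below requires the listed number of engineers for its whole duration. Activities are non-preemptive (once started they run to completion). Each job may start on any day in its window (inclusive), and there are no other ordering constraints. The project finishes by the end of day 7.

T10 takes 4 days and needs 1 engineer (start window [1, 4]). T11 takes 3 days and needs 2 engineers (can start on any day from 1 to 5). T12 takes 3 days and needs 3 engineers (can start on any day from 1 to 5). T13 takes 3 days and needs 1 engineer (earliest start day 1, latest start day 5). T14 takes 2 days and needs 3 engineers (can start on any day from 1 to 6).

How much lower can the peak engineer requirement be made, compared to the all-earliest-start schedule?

5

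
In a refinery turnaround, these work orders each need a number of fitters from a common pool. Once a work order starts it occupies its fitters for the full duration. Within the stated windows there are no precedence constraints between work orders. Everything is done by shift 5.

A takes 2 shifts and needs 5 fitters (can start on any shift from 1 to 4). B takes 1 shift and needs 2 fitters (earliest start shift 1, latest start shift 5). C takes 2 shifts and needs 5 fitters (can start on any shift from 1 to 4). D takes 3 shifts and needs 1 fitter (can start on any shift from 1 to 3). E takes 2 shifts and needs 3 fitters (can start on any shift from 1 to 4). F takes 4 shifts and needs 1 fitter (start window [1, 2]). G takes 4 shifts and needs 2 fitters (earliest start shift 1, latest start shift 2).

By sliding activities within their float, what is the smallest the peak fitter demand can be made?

Early-start (A@1, B@1, C@1, D@1, E@1, F@1, G@1) gives peak 19: s1:19  s2:17  s3:4  s4:3  s5:0.
Shift C→3, E→4.
Schedule A@1, B@1, C@3, D@1, E@4, F@1, G@1: s1:11  s2:9  s3:9  s4:11  s5:3 — peak 11.

11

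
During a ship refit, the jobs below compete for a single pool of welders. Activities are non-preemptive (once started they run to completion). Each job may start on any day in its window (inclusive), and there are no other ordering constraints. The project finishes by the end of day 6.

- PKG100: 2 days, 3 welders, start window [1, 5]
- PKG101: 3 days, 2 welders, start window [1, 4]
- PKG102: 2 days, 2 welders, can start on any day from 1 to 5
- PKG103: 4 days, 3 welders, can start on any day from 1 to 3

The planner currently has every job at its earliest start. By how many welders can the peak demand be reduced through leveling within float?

Early-start peak: d1:10  d2:10  d3:5  d4:3  d5:0  d6:0 ⇒ 10.
Leveled (PKG100@1, PKG101@1, PKG102@4, PKG103@3): d1:5  d2:5  d3:5  d4:5  d5:5  d6:3 ⇒ 5.
Reduction 10 − 5 = 5.

5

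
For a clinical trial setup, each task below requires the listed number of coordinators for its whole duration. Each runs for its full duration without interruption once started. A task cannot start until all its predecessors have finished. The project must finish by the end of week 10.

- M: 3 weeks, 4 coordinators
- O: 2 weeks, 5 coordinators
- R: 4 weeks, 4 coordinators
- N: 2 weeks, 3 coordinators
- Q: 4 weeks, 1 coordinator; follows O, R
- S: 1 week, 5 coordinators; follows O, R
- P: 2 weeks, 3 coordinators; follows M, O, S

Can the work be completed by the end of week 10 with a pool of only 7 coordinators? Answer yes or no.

no

The minimum achievable peak is 8; 7 < 8, so no feasible schedule stays within the cap.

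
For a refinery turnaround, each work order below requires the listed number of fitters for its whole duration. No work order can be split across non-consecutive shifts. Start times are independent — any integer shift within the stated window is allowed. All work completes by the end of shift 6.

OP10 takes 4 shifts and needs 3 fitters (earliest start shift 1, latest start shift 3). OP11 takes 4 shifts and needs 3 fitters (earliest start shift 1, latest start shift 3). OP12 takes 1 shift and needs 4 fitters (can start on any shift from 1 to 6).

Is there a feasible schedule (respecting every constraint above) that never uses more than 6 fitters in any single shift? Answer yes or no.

Schedule OP10@1, OP11@1, OP12@5: s1:6  s2:6  s3:6  s4:6  s5:4  s6:0 — peak 6 ≤ 6.

yes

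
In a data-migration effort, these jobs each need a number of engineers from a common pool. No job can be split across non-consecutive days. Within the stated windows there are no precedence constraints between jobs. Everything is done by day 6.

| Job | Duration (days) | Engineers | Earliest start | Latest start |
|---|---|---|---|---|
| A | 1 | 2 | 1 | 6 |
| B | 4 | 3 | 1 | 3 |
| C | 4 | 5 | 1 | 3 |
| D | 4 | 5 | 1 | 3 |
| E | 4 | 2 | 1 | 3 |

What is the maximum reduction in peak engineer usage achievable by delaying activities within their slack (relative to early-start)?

2

Early-start peak: d1:17  d2:15  d3:15  d4:15  d5:0  d6:0 ⇒ 17.
Leveled (A@1, B@1, C@1, D@1, E@2): d1:15  d2:15  d3:15  d4:15  d5:2  d6:0 ⇒ 15.
Reduction 17 − 15 = 2.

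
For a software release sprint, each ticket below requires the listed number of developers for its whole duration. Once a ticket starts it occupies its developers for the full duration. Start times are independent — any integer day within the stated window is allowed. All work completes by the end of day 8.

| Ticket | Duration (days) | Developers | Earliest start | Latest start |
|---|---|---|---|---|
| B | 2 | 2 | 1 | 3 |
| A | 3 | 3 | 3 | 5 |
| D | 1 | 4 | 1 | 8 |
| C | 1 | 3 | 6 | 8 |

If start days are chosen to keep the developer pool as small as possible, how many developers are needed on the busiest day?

4

Early-start (B@1, A@3, D@1, C@6) gives peak 6: d1:6  d2:2  d3:3  d4:3  d5:3  d6:3  d7:0  d8:0.
Shift D→6, C→7.
Schedule B@1, A@3, D@6, C@7: d1:2  d2:2  d3:3  d4:3  d5:3  d6:4  d7:3  d8:0 — peak 4.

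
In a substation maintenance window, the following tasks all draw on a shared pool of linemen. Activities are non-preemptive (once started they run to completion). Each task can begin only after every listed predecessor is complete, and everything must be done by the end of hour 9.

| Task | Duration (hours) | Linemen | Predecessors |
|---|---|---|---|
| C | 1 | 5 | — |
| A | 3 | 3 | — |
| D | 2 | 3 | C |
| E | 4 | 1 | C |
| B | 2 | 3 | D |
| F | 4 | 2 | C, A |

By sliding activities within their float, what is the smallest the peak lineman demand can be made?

5

Early-start (C@1, A@1, D@2, E@2, B@4, F@4) gives peak 8: h1:8  h2:7  h3:7  h4:6  h5:6  h6:2  h7:2  h8:0  h9:0.
Shift A→2, D→5, B→7, F→6.
Schedule C@1, A@2, D@5, E@2, B@7, F@6: h1:5  h2:4  h3:4  h4:4  h5:4  h6:5  h7:5  h8:5  h9:2 — peak 5.
Total lineman-hours = 38 over 9 hours ⇒ peak ≥ ⌈38/9⌉ = 5, so 5 is optimal.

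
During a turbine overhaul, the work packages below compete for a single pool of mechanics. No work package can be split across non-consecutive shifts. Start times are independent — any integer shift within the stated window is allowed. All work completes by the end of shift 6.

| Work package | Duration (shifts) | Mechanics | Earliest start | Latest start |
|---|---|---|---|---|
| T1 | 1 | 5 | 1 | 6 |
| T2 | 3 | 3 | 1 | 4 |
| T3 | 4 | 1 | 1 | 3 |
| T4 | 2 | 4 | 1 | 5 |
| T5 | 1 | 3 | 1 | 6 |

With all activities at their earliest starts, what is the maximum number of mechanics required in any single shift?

Early-start schedule: T1@1, T2@1, T3@1, T4@1, T5@1.
Load per shift: shift 1: 16, shift 2: 8, shift 3: 4, shift 4: 1, shift 5: 0, shift 6: 0.
Peak is 16.

16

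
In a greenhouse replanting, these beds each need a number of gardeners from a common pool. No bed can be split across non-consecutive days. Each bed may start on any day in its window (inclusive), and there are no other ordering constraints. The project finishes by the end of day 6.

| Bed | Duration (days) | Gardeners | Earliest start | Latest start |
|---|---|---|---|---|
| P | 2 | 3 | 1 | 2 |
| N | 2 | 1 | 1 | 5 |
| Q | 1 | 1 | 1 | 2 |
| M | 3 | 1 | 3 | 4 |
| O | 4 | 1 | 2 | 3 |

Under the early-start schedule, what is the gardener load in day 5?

2

At early start, day 5 has: M, O.
Demand: 1 + 1 = 2.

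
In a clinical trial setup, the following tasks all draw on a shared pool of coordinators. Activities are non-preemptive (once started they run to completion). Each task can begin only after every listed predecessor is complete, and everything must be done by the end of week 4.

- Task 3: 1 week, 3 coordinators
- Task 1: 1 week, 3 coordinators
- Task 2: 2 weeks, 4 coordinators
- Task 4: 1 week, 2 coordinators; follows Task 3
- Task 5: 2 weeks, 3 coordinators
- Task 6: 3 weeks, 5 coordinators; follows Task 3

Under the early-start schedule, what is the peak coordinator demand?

14

Early-start schedule: Task 3@1, Task 1@1, Task 2@1, Task 4@2, Task 5@1, Task 6@2.
Load per week: week 1: 13, week 2: 14, week 3: 5, week 4: 5.
Peak is 14.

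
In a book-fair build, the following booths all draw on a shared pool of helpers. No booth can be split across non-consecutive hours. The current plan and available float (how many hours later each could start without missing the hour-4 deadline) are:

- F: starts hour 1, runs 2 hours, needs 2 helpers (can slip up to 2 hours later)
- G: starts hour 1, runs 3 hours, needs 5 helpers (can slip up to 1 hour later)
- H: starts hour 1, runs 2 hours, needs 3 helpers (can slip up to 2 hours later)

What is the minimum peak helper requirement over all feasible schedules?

8

Early-start (F@1, G@1, H@1) gives peak 10: h1:10  h2:10  h3:5  h4:0.
Shift H→3.
Schedule F@1, G@1, H@3: h1:7  h2:7  h3:8  h4:3 — peak 8.
No arrangement of the 18 feasible schedules does better.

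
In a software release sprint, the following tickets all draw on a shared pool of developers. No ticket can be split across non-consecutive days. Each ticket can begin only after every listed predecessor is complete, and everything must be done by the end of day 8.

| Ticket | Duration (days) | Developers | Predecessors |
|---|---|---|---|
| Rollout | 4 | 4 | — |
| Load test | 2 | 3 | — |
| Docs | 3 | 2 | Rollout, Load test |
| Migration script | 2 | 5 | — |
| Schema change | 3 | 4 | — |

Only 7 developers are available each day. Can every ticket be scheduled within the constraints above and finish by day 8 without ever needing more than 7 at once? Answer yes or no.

The minimum achievable peak is 8; 7 < 8, so no feasible schedule stays within the cap.

no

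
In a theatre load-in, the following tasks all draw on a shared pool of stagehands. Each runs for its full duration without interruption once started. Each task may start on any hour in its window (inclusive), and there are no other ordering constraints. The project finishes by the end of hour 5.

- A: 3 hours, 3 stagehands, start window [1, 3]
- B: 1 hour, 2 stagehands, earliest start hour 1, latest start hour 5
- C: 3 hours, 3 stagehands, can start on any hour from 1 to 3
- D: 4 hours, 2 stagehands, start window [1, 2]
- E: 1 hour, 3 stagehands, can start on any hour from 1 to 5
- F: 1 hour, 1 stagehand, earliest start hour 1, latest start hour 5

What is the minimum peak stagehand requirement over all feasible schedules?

Early-start (A@1, B@1, C@1, D@1, E@1, F@1) gives peak 14: h1:14  h2:8  h3:8  h4:2  h5:0.
Shift D→2, E→4, F→4.
Schedule A@1, B@1, C@1, D@2, E@4, F@4: h1:8  h2:8  h3:8  h4:6  h5:2 — peak 8.

8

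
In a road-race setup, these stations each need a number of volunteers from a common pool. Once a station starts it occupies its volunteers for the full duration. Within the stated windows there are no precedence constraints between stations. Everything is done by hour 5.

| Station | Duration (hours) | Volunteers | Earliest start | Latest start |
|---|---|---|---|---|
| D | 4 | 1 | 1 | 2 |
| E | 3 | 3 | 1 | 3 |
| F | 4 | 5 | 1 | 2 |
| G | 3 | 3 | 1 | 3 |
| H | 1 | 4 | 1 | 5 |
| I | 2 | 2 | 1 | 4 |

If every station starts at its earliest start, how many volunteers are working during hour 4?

6

At early start, hour 4 has: D, F.
Demand: 1 + 5 = 6.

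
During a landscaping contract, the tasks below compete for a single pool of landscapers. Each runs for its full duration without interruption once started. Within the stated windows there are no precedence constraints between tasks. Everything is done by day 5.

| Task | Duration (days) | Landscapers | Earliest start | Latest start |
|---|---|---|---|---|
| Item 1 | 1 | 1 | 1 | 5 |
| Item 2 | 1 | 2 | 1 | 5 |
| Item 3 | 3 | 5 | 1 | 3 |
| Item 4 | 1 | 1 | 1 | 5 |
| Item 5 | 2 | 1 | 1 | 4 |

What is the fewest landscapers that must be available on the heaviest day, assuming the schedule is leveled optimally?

Early-start (Item 1@1, Item 2@1, Item 3@1, Item 4@1, Item 5@1) gives peak 10: d1:10  d2:6  d3:5  d4:0  d5:0.
Shift Item 3→3.
Schedule Item 1@1, Item 2@1, Item 3@3, Item 4@1, Item 5@1: d1:5  d2:1  d3:5  d4:5  d5:5 — peak 5.
Total landscaper-days = 21 over 5 days ⇒ peak ≥ ⌈21/5⌉ = 5, so 5 is optimal.

5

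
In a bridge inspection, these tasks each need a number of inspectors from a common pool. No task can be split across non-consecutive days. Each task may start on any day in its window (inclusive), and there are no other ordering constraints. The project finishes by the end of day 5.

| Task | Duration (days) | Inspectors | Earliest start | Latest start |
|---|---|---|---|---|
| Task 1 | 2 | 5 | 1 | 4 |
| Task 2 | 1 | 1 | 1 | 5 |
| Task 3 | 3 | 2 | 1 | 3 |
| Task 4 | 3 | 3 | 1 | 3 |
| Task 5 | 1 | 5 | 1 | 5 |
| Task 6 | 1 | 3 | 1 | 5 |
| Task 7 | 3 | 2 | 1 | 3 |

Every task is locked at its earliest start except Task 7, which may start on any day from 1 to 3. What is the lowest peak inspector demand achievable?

19

Task 7@1: d1:21  d2:12  d3:7  d4:0  d5:0 → peak 21
Task 7@2: d1:19  d2:12  d3:7  d4:2  d5:0 → peak 19
Task 7@3: d1:19  d2:10  d3:7  d4:2  d5:2 → peak 19
Best is Task 7@2, peak 19.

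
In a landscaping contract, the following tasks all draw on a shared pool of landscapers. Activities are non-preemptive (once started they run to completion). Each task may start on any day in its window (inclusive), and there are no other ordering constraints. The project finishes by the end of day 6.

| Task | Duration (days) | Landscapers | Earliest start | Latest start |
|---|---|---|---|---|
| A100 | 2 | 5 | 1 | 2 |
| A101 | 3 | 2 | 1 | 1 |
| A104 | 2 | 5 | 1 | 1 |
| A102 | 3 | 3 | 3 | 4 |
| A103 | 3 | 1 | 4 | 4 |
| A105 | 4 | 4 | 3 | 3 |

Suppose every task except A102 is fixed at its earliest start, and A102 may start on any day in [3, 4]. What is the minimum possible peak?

12

A102@3: d1:12  d2:12  d3:9  d4:8  d5:8  d6:5 → peak 12
A102@4: d1:12  d2:12  d3:6  d4:8  d5:8  d6:8 → peak 12
Best is A102@3, peak 12.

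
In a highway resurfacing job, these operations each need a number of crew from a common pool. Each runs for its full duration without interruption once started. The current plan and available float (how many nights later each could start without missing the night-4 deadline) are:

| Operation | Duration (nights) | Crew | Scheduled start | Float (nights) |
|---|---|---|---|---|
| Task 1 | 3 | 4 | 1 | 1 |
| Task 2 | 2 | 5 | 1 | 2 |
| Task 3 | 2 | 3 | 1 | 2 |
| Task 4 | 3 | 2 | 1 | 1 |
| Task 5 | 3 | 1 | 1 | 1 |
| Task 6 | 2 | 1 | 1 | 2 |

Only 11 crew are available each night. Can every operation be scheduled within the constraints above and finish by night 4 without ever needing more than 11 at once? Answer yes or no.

no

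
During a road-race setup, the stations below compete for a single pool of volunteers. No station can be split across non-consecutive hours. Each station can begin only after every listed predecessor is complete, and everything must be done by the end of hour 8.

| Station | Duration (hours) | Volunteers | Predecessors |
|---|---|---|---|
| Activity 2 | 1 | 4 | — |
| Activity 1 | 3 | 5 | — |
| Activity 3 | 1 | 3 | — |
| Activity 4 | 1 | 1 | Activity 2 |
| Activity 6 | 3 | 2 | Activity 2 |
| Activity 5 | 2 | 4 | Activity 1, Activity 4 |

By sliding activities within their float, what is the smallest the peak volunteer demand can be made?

6

Early-start (Activity 2@1, Activity 1@1, Activity 3@1, Activity 4@2, Activity 6@2, Activity 5@4) gives peak 12: h1:12  h2:8  h3:7  h4:6  h5:4  h6:0  h7:0  h8:0.
Shift Activity 1→2, Activity 3→5, Activity 6→5, Activity 5→6.
Schedule Activity 2@1, Activity 1@2, Activity 3@5, Activity 4@2, Activity 6@5, Activity 5@6: h1:4  h2:6  h3:5  h4:5  h5:5  h6:6  h7:6  h8:0 — peak 6.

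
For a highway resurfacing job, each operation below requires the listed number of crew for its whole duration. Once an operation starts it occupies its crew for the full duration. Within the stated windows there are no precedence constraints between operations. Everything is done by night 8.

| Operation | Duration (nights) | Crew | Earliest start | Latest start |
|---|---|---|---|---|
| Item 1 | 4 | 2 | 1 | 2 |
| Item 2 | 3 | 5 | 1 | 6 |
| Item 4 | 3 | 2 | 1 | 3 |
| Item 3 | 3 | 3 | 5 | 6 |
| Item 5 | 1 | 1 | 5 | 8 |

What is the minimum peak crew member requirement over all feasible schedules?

Early-start (Item 1@1, Item 2@1, Item 4@1, Item 3@5, Item 5@5) gives peak 9: n1:9  n2:9  n3:9  n4:2  n5:4  n6:3  n7:3  n8:0.
Shift Item 2→4, Item 5→7.
Schedule Item 1@1, Item 2@4, Item 4@1, Item 3@5, Item 5@7: n1:4  n2:4  n3:4  n4:7  n5:8  n6:8  n7:4  n8:0 — peak 8.

8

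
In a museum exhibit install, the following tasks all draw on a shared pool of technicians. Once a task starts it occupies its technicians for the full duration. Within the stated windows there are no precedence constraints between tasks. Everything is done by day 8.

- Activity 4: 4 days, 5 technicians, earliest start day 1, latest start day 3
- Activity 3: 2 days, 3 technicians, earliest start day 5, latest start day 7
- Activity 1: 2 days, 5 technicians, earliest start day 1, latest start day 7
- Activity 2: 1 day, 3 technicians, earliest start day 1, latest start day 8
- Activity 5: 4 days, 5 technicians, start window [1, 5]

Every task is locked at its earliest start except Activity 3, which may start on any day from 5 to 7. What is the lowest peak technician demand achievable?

18

Activity 3@5: d1:18  d2:15  d3:10  d4:10  d5:3  d6:3  d7:0  d8:0 → peak 18
Activity 3@6: d1:18  d2:15  d3:10  d4:10  d5:0  d6:3  d7:3  d8:0 → peak 18
Activity 3@7: d1:18  d2:15  d3:10  d4:10  d5:0  d6:0  d7:3  d8:3 → peak 18
Best is Activity 3@5, peak 18.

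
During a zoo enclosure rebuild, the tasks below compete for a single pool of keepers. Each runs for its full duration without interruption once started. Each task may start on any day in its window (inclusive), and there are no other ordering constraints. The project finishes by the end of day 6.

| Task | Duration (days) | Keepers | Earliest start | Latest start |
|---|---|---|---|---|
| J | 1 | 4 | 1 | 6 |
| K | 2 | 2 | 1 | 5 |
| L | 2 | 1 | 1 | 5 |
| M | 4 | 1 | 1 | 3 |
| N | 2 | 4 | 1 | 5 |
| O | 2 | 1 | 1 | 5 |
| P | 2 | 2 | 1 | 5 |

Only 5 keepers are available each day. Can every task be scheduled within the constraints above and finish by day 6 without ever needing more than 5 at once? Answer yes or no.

no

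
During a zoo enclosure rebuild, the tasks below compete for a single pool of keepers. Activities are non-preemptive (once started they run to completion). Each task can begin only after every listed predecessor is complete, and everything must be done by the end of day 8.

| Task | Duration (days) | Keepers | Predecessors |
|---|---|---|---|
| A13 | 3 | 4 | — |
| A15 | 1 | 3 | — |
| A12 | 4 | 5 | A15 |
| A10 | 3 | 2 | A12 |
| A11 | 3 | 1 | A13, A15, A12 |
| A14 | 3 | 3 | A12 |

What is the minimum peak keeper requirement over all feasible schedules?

9

Schedule A13@1, A15@1, A12@2, A10@6, A11@6, A14@6: d1:7  d2:9  d3:9  d4:5  d5:5  d6:6  d7:6  d8:6 — peak 9.
No arrangement of the 3 feasible schedules does better.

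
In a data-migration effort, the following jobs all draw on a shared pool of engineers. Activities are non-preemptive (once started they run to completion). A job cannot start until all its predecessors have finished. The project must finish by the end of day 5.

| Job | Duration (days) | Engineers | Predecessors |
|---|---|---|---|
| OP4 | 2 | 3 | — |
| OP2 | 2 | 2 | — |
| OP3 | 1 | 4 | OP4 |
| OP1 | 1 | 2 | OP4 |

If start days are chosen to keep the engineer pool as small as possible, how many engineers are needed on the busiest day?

4

Early-start (OP4@1, OP2@1, OP3@3, OP1@3) gives peak 6: d1:5  d2:5  d3:6  d4:0  d5:0.
Shift OP2→3, OP3→5.
Schedule OP4@1, OP2@3, OP3@5, OP1@3: d1:3  d2:3  d3:4  d4:2  d5:4 — peak 4.
Total engineer-days = 16 over 5 days ⇒ peak ≥ ⌈16/5⌉ = 4, so 4 is optimal.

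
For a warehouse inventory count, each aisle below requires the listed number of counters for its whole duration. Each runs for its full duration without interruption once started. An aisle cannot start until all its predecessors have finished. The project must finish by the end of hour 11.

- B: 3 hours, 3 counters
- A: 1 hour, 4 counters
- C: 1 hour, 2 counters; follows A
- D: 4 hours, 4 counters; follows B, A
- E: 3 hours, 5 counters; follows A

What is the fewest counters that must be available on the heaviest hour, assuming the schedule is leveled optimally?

5

Early-start (B@1, A@1, C@2, D@4, E@2) gives peak 10: h1:7  h2:10  h3:8  h4:9  h5:4  h6:4  h7:4  h8:0  h9:0  h10:0  h11:0.
Shift B→2, D→5, E→9.
Schedule B@2, A@1, C@2, D@5, E@9: h1:4  h2:5  h3:3  h4:3  h5:4  h6:4  h7:4  h8:4  h9:5  h10:5  h11:5 — peak 5.
Total counter-hours = 46 over 11 hours ⇒ peak ≥ ⌈46/11⌉ = 5, so 5 is optimal.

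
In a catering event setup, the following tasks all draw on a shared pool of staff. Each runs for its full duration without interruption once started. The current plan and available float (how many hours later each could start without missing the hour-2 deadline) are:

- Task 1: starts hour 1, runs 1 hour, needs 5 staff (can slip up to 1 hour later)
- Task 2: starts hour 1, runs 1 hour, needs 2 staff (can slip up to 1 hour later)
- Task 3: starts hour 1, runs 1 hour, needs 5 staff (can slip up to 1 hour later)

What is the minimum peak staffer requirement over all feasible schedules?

Early-start (Task 1@1, Task 2@1, Task 3@1) gives peak 12: h1:12  h2:0.
Shift Task 3→2.
Schedule Task 1@1, Task 2@1, Task 3@2: h1:7  h2:5 — peak 7.
No arrangement of the 8 feasible schedules does better.

7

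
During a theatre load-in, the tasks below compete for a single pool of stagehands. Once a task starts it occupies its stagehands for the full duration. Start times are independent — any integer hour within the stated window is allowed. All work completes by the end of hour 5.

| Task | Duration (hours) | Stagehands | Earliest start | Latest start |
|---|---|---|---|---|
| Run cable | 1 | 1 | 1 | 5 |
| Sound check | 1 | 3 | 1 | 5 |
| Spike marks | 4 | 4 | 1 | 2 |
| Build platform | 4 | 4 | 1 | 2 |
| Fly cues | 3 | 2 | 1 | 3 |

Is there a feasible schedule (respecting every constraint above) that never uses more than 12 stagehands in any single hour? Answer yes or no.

Schedule Run cable@1, Sound check@1, Spike marks@1, Build platform@2, Fly cues@1: h1:10  h2:10  h3:10  h4:8  h5:4 — peak 10 ≤ 12.

yes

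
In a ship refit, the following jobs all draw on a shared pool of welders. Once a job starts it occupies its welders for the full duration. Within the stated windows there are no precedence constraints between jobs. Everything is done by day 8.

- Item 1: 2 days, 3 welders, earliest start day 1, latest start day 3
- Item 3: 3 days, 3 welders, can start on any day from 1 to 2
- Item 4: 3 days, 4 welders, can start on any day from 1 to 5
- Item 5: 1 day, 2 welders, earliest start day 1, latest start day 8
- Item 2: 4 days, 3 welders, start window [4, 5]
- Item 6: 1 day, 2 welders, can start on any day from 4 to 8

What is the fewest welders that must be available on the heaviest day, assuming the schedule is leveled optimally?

Early-start (Item 1@1, Item 3@1, Item 4@1, Item 5@1, Item 2@4, Item 6@4) gives peak 12: d1:12  d2:10  d3:7  d4:5  d5:3  d6:3  d7:3  d8:0.
Shift Item 4→3, Item 5→4, Item 2→5, Item 6→6.
Schedule Item 1@1, Item 3@1, Item 4@3, Item 5@4, Item 2@5, Item 6@6: d1:6  d2:6  d3:7  d4:6  d5:7  d6:5  d7:3  d8:3 — peak 7.

7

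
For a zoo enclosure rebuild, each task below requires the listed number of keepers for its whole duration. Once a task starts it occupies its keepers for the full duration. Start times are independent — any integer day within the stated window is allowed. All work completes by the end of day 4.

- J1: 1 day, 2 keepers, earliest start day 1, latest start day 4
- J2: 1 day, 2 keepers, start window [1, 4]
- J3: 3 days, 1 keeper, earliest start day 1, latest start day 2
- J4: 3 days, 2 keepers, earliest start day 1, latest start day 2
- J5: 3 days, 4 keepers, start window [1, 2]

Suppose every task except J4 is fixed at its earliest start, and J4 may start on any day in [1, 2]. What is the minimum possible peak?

9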